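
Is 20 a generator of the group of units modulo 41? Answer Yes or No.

φ(41) = 41 − 1 = 40 = 2^3 · 5.
It suffices to check that the order of 20 is not a proper divisor of 40: compute 20^(40/q) for q ∈ {2, 5}.
20^20 ≡ 1 (mod 41)  [q = 2: ≡ 1 ✗]
20^8 ≡ 37 (mod 41)  [q = 5: ≢ 1 ✓]
The check at q = 2 fails, so 20 generates a proper subgroup.

No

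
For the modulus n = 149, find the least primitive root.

2

φ(149) = 149 − 1 = 148 = 2^2 · 37.
Test candidates g = 2, 3, … against the prime factors q ∈ {2, 37} of φ(149): g is a generator iff g^(148/q) ≢ 1 for every such q.
g = 2: 2^74 ≡ 148; 2^4 ≡ 16 — none is 1, so 2 is a primitive root.
So 2 is the smallest generator of (Z/149Z)^×.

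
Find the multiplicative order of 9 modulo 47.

ord(9) | φ(47) = 47 − 1 = 46 = 2 · 23.
Divisors of 46: 1, 2, 23, 46.
Compute 9^d (mod 47) for the divisors d until we hit 1:
9^1 ≡ 9 (mod 47)
9^2 ≡ 34 (mod 47)
9^23 ≡ 1 (mod 47) ✓
The smallest such exponent is 23, so the order of 9 is 23.

23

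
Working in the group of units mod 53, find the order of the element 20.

ord(20) | φ(53) = 53 − 1 = 52 = 2^2 · 13.
Divisors of 52: 1, 2, 4, 13, 26, 52.
Evaluate successive powers at the divisors of 52:
20^1 ≡ 20
20^2 ≡ 29
20^4 ≡ 46
20^13 ≡ 30
20^26 ≡ 52
20^52 ≡ 1
Hence ord(20) = 52.

52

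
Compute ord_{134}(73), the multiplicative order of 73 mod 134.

ord(73) | φ(134) = φ(2)·φ(67) = 1·66 = 66 = 2 · 3 · 11.
Divisors of 66: 1, 2, 3, 6, 11, 22, 33, 66.
Compute 73^d (mod 134) for the divisors d until we hit 1:
73^1 ≡ 73 (mod 134)
73^2 ≡ 103 (mod 134)
73^3 ≡ 15 (mod 134)
73^6 ≡ 91 (mod 134)
73^11 ≡ 29 (mod 134)
73^22 ≡ 37 (mod 134)
73^33 ≡ 1 (mod 134) ✓
So ord_134(73) = 33.

33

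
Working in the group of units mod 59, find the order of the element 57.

29

Since 57 ∈ (Z/59Z)^×, its order divides φ(59) = 59 − 1 = 58 = 2 · 29.
Divisors of 58: 1, 2, 29, 58.
Check 57^d mod 59 for each divisor in increasing order:
57^1 ≡ 57 (mod 59)
57^2 ≡ 4 (mod 59)
57^29 ≡ 1 (mod 59) ✓
So ord_59(57) = 29.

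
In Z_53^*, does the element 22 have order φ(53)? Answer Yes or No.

Yes

φ(53) = 53 − 1 = 52 = 2^2 · 13.
It suffices to check that the order of 22 is not a proper divisor of 52: compute 22^(52/q) for q ∈ {2, 13}.
22^26 ≡ 52 (mod 53)  [q = 2: ≢ 1 ✓]
22^4 ≡ 49 (mod 53)  [q = 13: ≢ 1 ✓]
None equal 1, so ord_53(22) = 52: 22 is a primitive root.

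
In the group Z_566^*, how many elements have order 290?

0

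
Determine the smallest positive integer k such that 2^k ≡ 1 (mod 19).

18

By Lagrange's theorem, ord_19(2) divides φ(19) = 19 − 1 = 18 = 2 · 3^2.
Divisors of 18: 1, 2, 3, 6, 9, 18.
Evaluate successive powers at the divisors of 18:
2^1 ≡ 2 (mod 19)
2^2 ≡ 4 (mod 19)
2^3 ≡ 8 (mod 19)
2^6 ≡ 7 (mod 19)
2^9 ≡ 18 (mod 19)
2^18 ≡ 1 (mod 19) ✓
The smallest such exponent is 18, so the order of 2 is 18.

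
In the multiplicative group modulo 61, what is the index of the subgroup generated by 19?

Since 19 ∈ (Z/61Z)^×, its order divides φ(61) = 61 − 1 = 60 = 2^2 · 3 · 5.
Divisors of 60: 1, 2, 3, 4, 5, 6, 10, 12, 15, 20, 30, 60.
Compute 19^d (mod 61) for the divisors d until we hit 1:
19^1 ≡ 19
19^2 ≡ 56
19^3 ≡ 27
19^4 ≡ 25
19^5 ≡ 48
19^6 ≡ 58
19^10 ≡ 47
19^12 ≡ 9
19^15 ≡ 60
19^20 ≡ 13
19^30 ≡ 1
The order of 19 is 30, so the subgroup it generates has 30 elements.
[(Z/61Z)^× : ⟨19⟩] = 60/30 = 2.

2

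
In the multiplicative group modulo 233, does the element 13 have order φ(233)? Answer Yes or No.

No

φ(233) = 233 − 1 = 232 = 2^3 · 29.
Test 13^(232/q) mod 233 for each prime factor q of 232:
13^116 ≡ 1 (mod 233)  [q = 2: ≡ 1 ✗]
13^8 ≡ 51 (mod 233)  [q = 29: ≢ 1 ✓]
13^116 ≡ 1 shows ord(13) | 116, strictly less than φ(233); not a primitive root.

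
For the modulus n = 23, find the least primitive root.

φ(23) = 23 − 1 = 22 = 2 · 11.
g is a primitive root iff g^(22/q) ≢ 1 (mod 23) for each prime q ∈ {2, 11}.
g = 2: 2^11 ≡ 1 — hits 1, so not a primitive root.
g = 3: 3^11 ≡ 1 — hits 1, so not a primitive root.
g = 4: 4^11 ≡ 1 — hits 1, so not a primitive root.
g = 5: 5^11 ≡ 22; 5^2 ≡ 2 — none is 1, so 5 is a primitive root.
So 5 is the smallest generator of (Z/23Z)^×.

5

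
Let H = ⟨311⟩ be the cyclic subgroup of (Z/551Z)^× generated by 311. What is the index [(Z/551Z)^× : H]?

ord(311) | φ(551) = φ(19·29) = (19−1)·(29−1) = 18·28 = 504 = 2^3 · 3^2 · 7.
Divisors of 504: 1, 2, 3, 4, 6, 7, 8, 9, 12, 14, 18, 21, 24, 28, 36, 42, 56, 63, 72, 84, 126, 168, 252, 504.
Test each divisor d:
311^1 ≡ 311 (mod 551)
311^2 ≡ 296 (mod 551)
311^3 ≡ 39 (mod 551)
311^4 ≡ 7 (mod 551)
311^6 ≡ 419 (mod 551)
311^7 ≡ 273 (mod 551)
311^8 ≡ 49 (mod 551)
311^9 ≡ 362 (mod 551)
311^12 ≡ 343 (mod 551)
311^14 ≡ 144 (mod 551)
311^18 ≡ 457 (mod 551)
311^21 ≡ 191 (mod 551)
311^24 ≡ 286 (mod 551)
311^28 ≡ 349 (mod 551)
311^36 ≡ 20 (mod 551)
311^42 ≡ 115 (mod 551)
311^56 ≡ 30 (mod 551)
311^63 ≡ 476 (mod 551)
311^72 ≡ 400 (mod 551)
311^84 ≡ 1 (mod 551) ✓
The order of 311 is 84, so the subgroup it generates has 84 elements.
[(Z/551Z)^× : ⟨311⟩] = 504/84 = 6.

6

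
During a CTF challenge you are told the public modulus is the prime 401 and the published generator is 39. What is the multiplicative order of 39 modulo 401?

The order of 39 must divide φ(401) = 401 − 1 = 400 = 2^4 · 5^2.
Divisors of 400: 1, 2, 4, 5, 8, 10, 16, 20, 25, 40, 50, 80, 100, 200, 400.
Check 39^d mod 401 for each divisor in increasing order:
39^1 ≡ 39 (mod 401)
39^2 ≡ 318 (mod 401)
39^4 ≡ 72 (mod 401)
39^5 ≡ 1 (mod 401) ✓
The smallest such exponent is 5, so the order of 39 is 5.

5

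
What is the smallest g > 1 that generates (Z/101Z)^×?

2

φ(101) = 101 − 1 = 100 = 2^2 · 5^2.
g is a primitive root iff g^(100/q) ≢ 1 (mod 101) for each prime q ∈ {2, 5}.
g = 2: 2^50 ≡ 100; 2^20 ≡ 95 — none is 1, so 2 is a primitive root.
So 2 is the smallest generator of (Z/101Z)^×.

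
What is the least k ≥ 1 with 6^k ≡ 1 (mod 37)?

4

By Lagrange's theorem, ord_37(6) divides φ(37) = 37 − 1 = 36 = 2^2 · 3^2.
Divisors of 36: 1, 2, 3, 4, 6, 9, 12, 18, 36.
Compute 6^d (mod 37) for the divisors d until we hit 1:
6^1 ≡ 6 (mod 37)
6^2 ≡ 36 (mod 37)
6^3 ≡ 31 (mod 37)
6^4 ≡ 1 (mod 37) ✓
Hence ord(6) = 4.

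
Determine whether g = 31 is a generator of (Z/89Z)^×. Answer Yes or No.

Yes

φ(89) = 89 − 1 = 88 = 2^3 · 11.
It suffices to check that the order of 31 is not a proper divisor of 88: compute 31^(88/q) for q ∈ {2, 11}.
31^44 ≡ 88 (mod 89)  [q = 2: ≢ 1 ✓]
31^8 ≡ 45 (mod 89)  [q = 11: ≢ 1 ✓]
None equal 1, so ord_89(31) = 88: 31 is a primitive root.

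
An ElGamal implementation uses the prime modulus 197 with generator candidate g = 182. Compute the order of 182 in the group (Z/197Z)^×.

49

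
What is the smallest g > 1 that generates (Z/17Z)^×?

3

φ(17) = 17 − 1 = 16 = 2^4.
g is a primitive root iff g^(16/q) ≢ 1 (mod 17) for each prime q ∈ {2}.
g = 2: 2^8 ≡ 1 — hits 1, so not a primitive root.
g = 3: 3^8 ≡ 16 — none is 1, so 3 is a primitive root.
Hence the least primitive root of 17 is 3.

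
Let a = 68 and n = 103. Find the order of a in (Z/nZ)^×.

51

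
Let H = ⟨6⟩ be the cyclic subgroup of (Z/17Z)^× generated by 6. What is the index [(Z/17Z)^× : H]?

ord(6) | φ(17) = 17 − 1 = 16 = 2^4.
Divisors of 16: 1, 2, 4, 8, 16.
Test each divisor d:
6^1 ≡ 6 (mod 17)
6^2 ≡ 2 (mod 17)
6^4 ≡ 4 (mod 17)
6^8 ≡ 16 (mod 17)
6^16 ≡ 1 (mod 17) ✓
Thus |⟨6⟩| = ord(6) = 16.
The index is φ(17) / ord(6) = 16 / 16 = 1.

1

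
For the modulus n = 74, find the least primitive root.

5

φ(74) = φ(2)·φ(37) = 1·36 = 36 = 2^2 · 3^2.
Test candidates g = 2, 3, … against the prime factors q ∈ {2, 3} of φ(74): g is a generator iff g^(36/q) ≢ 1 for every such q.
g = 2: gcd(2, 74) = 2 > 1, not a unit — skip.
g = 3: 3^18 ≡ 1 — hits 1, so not a primitive root.
g = 4: gcd(4, 74) = 2 > 1, not a unit — skip.
g = 5: 5^18 ≡ 73; 5^12 ≡ 47 — none is 1, so 5 is a primitive root.
The smallest primitive root modulo 74 is 5.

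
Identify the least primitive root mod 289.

3

φ(289) = φ(17^2) = 17·(17−1) = 272 = 2^4 · 17.
Test candidates g = 2, 3, … against the prime factors q ∈ {2, 17} of φ(289): g is a generator iff g^(272/q) ≢ 1 for every such q.
g = 2: 2^136 ≡ 1 — hits 1, so not a primitive root.
g = 3: 3^136 ≡ 288; 3^16 ≡ 171 — none is 1, so 3 is a primitive root.
Hence the least primitive root of 289 is 3.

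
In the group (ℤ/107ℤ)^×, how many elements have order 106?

φ(107) = 107 − 1 = 106 = 2 · 53.
Since (Z/107Z)^× is cyclic of order 106, the number of elements of order d is φ(d) when d | 106 and 0 otherwise.
106 = 2 · 53 divides 106, and φ(106) = 52.

52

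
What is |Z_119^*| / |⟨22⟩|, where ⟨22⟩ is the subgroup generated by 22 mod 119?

6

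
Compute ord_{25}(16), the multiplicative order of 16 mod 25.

5

By Lagrange's theorem, ord_25(16) divides φ(25) = φ(5^2) = 5·(5−1) = 20 = 2^2 · 5.
Divisors of 20: 1, 2, 4, 5, 10, 20.
Test each divisor d:
16^1 ≡ 16
16^2 ≡ 6
16^4 ≡ 11
16^5 ≡ 1
The smallest such exponent is 5, so the order of 16 is 5.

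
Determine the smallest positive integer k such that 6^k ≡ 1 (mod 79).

ord(6) | φ(79) = 79 − 1 = 78 = 2 · 3 · 13.
Divisors of 78: 1, 2, 3, 6, 13, 26, 39, 78.
Check 6^d mod 79 for each divisor in increasing order:
6^1 ≡ 6 (mod 79)
6^2 ≡ 36 (mod 79)
6^3 ≡ 58 (mod 79)
6^6 ≡ 46 (mod 79)
6^13 ≡ 56 (mod 79)
6^26 ≡ 55 (mod 79)
6^39 ≡ 78 (mod 79)
6^78 ≡ 1 (mod 79) ✓
Hence ord(6) = 78.

78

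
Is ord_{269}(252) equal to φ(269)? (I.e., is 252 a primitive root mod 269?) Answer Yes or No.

φ(269) = 269 − 1 = 268 = 2^2 · 67.
It suffices to check that the order of 252 is not a proper divisor of 268: compute 252^(268/q) for q ∈ {2, 67}.
252^134 ≡ 268 (mod 269)  [q = 2: ≢ 1 ✓]
252^4 ≡ 131 (mod 269)  [q = 67: ≢ 1 ✓]
All checks pass, so 252 has order 268 and is a primitive root modulo 269.

Yes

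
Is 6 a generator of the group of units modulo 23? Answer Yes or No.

φ(23) = 23 − 1 = 22 = 2 · 11.
An element g generates (Z/23Z)^× iff g^(22/q) ≢ 1 (mod 23) for each prime q ∈ {2, 11}.
6^11 ≡ 1 (mod 23)  [q = 2: ≡ 1 ✗]
6^2 ≡ 13 (mod 23)  [q = 11: ≢ 1 ✓]
Since 6^11 ≡ 1, the order of 6 divides 11 < 22, so 6 is not a primitive root.

No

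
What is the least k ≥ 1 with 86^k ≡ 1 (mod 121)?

Since 86 ∈ (Z/121Z)^×, its order divides φ(121) = φ(11^2) = 11·(11−1) = 110 = 2 · 5 · 11.
Divisors of 110: 1, 2, 5, 10, 11, 22, 55, 110.
Evaluate successive powers at the divisors of 110:
86^1 ≡ 86 (mod 121)
86^2 ≡ 15 (mod 121)
86^5 ≡ 111 (mod 121)
86^10 ≡ 100 (mod 121)
86^11 ≡ 9 (mod 121)
86^22 ≡ 81 (mod 121)
86^55 ≡ 1 (mod 121) ✓
So ord_121(86) = 55.

55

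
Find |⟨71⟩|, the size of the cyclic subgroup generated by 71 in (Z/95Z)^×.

Since 71 ∈ (Z/95Z)^×, its order divides φ(95) = φ(5·19) = (5−1)·(19−1) = 4·18 = 72 = 2^3 · 3^2.
Divisors of 72: 1, 2, 3, 4, 6, 8, 9, 12, 18, 24, 36, 72.
Compute 71^d (mod 95) for the divisors d until we hit 1:
71^1 ≡ 71
71^2 ≡ 6
71^3 ≡ 46
71^4 ≡ 36
71^6 ≡ 26
71^8 ≡ 61
71^9 ≡ 56
71^12 ≡ 11
71^18 ≡ 1
So ord_95(71) = 18.

18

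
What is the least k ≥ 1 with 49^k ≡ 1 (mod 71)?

35

The order of 49 must divide φ(71) = 71 − 1 = 70 = 2 · 5 · 7.
Divisors of 70: 1, 2, 5, 7, 10, 14, 35, 70.
Check 49^d mod 71 for each divisor in increasing order:
49^1 ≡ 49 (mod 71)
49^2 ≡ 58 (mod 71)
49^5 ≡ 45 (mod 71)
49^7 ≡ 54 (mod 71)
49^10 ≡ 37 (mod 71)
49^14 ≡ 5 (mod 71)
49^35 ≡ 1 (mod 71) ✓
Therefore the multiplicative order of 49 modulo 71 is 35.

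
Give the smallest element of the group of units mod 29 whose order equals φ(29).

φ(29) = 29 − 1 = 28 = 2^2 · 7.
Test candidates g = 2, 3, … against the prime factors q ∈ {2, 7} of φ(29): g is a generator iff g^(28/q) ≢ 1 for every such q.
g = 2: 2^14 ≡ 28; 2^4 ≡ 16 — none is 1, so 2 is a primitive root.
So 2 is the smallest generator of (Z/29Z)^×.

2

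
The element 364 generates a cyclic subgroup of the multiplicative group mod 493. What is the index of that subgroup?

4

ord(364) | φ(493) = φ(17·29) = (17−1)·(29−1) = 16·28 = 448 = 2^6 · 7.
Divisors of 448: 1, 2, 4, 7, 8, 14, 16, 28, 32, 56, 64, 112, 224, 448.
Test each divisor d:
364^1 ≡ 364 (mod 493)
364^2 ≡ 372 (mod 493)
364^4 ≡ 344 (mod 493)
364^7 ≡ 233 (mod 493)
364^8 ≡ 16 (mod 493)
364^14 ≡ 59 (mod 493)
364^16 ≡ 256 (mod 493)
364^28 ≡ 30 (mod 493)
364^32 ≡ 460 (mod 493)
364^56 ≡ 407 (mod 493)
364^64 ≡ 103 (mod 493)
364^112 ≡ 1 (mod 493) ✓
Thus |⟨364⟩| = ord(364) = 112.
Index = |(Z/493Z)^×| / |⟨364⟩| = 448 / 112 = 4.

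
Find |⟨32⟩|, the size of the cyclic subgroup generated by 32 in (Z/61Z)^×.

Since 32 ∈ (Z/61Z)^×, its order divides φ(61) = 61 − 1 = 60 = 2^2 · 3 · 5.
Divisors of 60: 1, 2, 3, 4, 5, 6, 10, 12, 15, 20, 30, 60.
Evaluate successive powers at the divisors of 60:
32^1 ≡ 32
32^2 ≡ 48
32^3 ≡ 11
32^4 ≡ 47
32^5 ≡ 40
32^6 ≡ 60
32^10 ≡ 14
32^12 ≡ 1
The smallest such exponent is 12, so the order of 32 is 12.

12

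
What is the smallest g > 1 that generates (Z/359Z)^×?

7

φ(359) = 359 − 1 = 358 = 2 · 179.
g is a primitive root iff g^(358/q) ≢ 1 (mod 359) for each prime q ∈ {2, 179}.
g = 2: 2^179 ≡ 1 — hits 1, so not a primitive root.
g = 3: 3^179 ≡ 1 — hits 1, so not a primitive root.
g = 4: 4^179 ≡ 1 — hits 1, so not a primitive root.
g = 5: 5^179 ≡ 1 — hits 1, so not a primitive root.
g = 6: 6^179 ≡ 1 — hits 1, so not a primitive root.
g = 7: 7^179 ≡ 358; 7^2 ≡ 49 — none is 1, so 7 is a primitive root.
The smallest primitive root modulo 359 is 7.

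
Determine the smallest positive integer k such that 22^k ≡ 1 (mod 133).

18

Since 22 ∈ (Z/133Z)^×, its order divides φ(133) = φ(7·19) = (7−1)·(19−1) = 6·18 = 108 = 2^2 · 3^3.
Divisors of 108: 1, 2, 3, 4, 6, 9, 12, 18, 27, 36, 54, 108.
Check 22^d mod 133 for each divisor in increasing order:
22^1 ≡ 22 (mod 133)
22^2 ≡ 85 (mod 133)
22^3 ≡ 8 (mod 133)
22^4 ≡ 43 (mod 133)
22^6 ≡ 64 (mod 133)
22^9 ≡ 113 (mod 133)
22^12 ≡ 106 (mod 133)
22^18 ≡ 1 (mod 133) ✓
Hence ord(22) = 18.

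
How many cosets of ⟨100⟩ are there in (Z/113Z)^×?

2

By Lagrange's theorem, ord_113(100) divides φ(113) = 113 − 1 = 112 = 2^4 · 7.
Divisors of 112: 1, 2, 4, 7, 8, 14, 16, 28, 56, 112.
Test each divisor d:
100^1 ≡ 100 (mod 113)
100^2 ≡ 56 (mod 113)
100^4 ≡ 85 (mod 113)
100^7 ≡ 44 (mod 113)
100^8 ≡ 106 (mod 113)
100^14 ≡ 15 (mod 113)
100^16 ≡ 49 (mod 113)
100^28 ≡ 112 (mod 113)
100^56 ≡ 1 (mod 113) ✓
So ord_113(100) = 56, hence |⟨100⟩| = 56.
The index is φ(113) / ord(100) = 112 / 56 = 2.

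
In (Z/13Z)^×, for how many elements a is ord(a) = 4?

2

φ(13) = 13 − 1 = 12 = 2^2 · 3.
In a cyclic group of order 12, there are φ(d) elements of order d for each divisor d of 12, and zero for non-divisors.
4 = 2^2 divides 12, and φ(4) = 2.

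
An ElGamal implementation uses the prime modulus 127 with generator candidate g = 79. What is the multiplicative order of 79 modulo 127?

63

ord(79) | φ(127) = 127 − 1 = 126 = 2 · 3^2 · 7.
Divisors of 126: 1, 2, 3, 6, 7, 9, 14, 18, 21, 42, 63, 126.
Check 79^d mod 127 for each divisor in increasing order:
79^1 ≡ 79 (mod 127)
79^2 ≡ 18 (mod 127)
79^3 ≡ 25 (mod 127)
79^6 ≡ 117 (mod 127)
79^7 ≡ 99 (mod 127)
79^9 ≡ 4 (mod 127)
79^14 ≡ 22 (mod 127)
79^18 ≡ 16 (mod 127)
79^21 ≡ 19 (mod 127)
79^42 ≡ 107 (mod 127)
79^63 ≡ 1 (mod 127) ✓
So ord_127(79) = 63.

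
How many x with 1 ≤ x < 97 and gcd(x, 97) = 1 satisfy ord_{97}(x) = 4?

2

φ(97) = 97 − 1 = 96 = 2^5 · 3.
In a cyclic group of order 96, there are φ(d) elements of order d for each divisor d of 96, and zero for non-divisors.
4 = 2^2 divides 96, and φ(4) = 2.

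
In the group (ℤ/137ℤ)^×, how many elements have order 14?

0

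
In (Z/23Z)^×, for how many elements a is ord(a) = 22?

10

φ(23) = 23 − 1 = 22 = 2 · 11.
(Z/23Z)^× is cyclic (|G| = 22); a cyclic group of order m has exactly φ(d) elements of each order d | m, and none otherwise.
22 = 2 · 11 divides 22, and φ(22) = 10.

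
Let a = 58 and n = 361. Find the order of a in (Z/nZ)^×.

19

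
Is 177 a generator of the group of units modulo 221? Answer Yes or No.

No

221 = 13 · 17 is a product of two distinct odd primes, so (Z/221Z)^× ≅ (Z/13Z)^× × (Z/17Z)^× is not cyclic.
No primitive root modulo 221 exists; in particular 177 is not one.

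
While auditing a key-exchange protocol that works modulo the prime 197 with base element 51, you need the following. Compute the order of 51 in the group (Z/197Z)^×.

The order of 51 must divide φ(197) = 197 − 1 = 196 = 2^2 · 7^2.
Divisors of 196: 1, 2, 4, 7, 14, 28, 49, 98, 196.
Compute 51^d (mod 197) for the divisors d until we hit 1:
51^1 ≡ 51 (mod 197)
51^2 ≡ 40 (mod 197)
51^4 ≡ 24 (mod 197)
51^7 ≡ 104 (mod 197)
51^14 ≡ 178 (mod 197)
51^28 ≡ 164 (mod 197)
51^49 ≡ 1 (mod 197) ✓
Therefore the multiplicative order of 51 modulo 197 is 49.

49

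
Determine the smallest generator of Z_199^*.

φ(199) = 199 − 1 = 198 = 2 · 3^2 · 11.
g is a primitive root iff g^(198/q) ≢ 1 (mod 199) for each prime q ∈ {2, 3, 11}.
g = 2: 2^99 ≡ 1 — hits 1, so not a primitive root.
g = 3: 3^99 ≡ 198; 3^66 ≡ 106; 3^18 ≡ 125 — none is 1, so 3 is a primitive root.
The smallest primitive root modulo 199 is 3.

3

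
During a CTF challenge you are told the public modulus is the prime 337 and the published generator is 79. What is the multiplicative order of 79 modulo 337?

7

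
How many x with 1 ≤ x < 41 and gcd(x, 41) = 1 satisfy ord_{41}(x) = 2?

φ(41) = 41 − 1 = 40 = 2^3 · 5.
(Z/41Z)^× is cyclic (|G| = 40); a cyclic group of order m has exactly φ(d) elements of each order d | m, and none otherwise.
2 | 40, and φ(2) = 2 − 1 = 1.

1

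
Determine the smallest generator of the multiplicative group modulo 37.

φ(37) = 37 − 1 = 36 = 2^2 · 3^2.
Test candidates g = 2, 3, … against the prime factors q ∈ {2, 3} of φ(37): g is a generator iff g^(36/q) ≢ 1 for every such q.
g = 2: 2^18 ≡ 36; 2^12 ≡ 26 — none is 1, so 2 is a primitive root.
So 2 is the smallest generator of (Z/37Z)^×.

2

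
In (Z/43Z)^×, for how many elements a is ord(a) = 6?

2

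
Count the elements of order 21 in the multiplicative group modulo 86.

12

φ(86) = φ(2)·φ(43) = 1·42 = 42 = 2 · 3 · 7.
Since (Z/86Z)^× is cyclic of order 42, the number of elements of order d is φ(d) when d | 42 and 0 otherwise.
21 = 3 · 7 divides 42, and φ(21) = 12.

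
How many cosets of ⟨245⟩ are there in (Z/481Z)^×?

The order of 245 must divide φ(481) = φ(13·37) = (13−1)·(37−1) = 12·36 = 432 = 2^4 · 3^3.
Divisors of 432: 1, 2, 3, 4, 6, 8, 9, 12, 16, 18, 24, 27, 36, 48, 54, 72, 108, 144, 216, 432.
Evaluate successive powers at the divisors of 432:
245^1 ≡ 245
245^2 ≡ 381
245^3 ≡ 31
245^4 ≡ 380
245^6 ≡ 480
245^8 ≡ 100
245^9 ≡ 450
245^12 ≡ 1
The order of 245 is 12, so the subgroup it generates has 12 elements.
The index is φ(481) / ord(245) = 432 / 12 = 36.

36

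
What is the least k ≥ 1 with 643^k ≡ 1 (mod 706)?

352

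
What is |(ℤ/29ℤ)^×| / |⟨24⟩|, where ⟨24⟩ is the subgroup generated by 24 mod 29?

By Lagrange's theorem, ord_29(24) divides φ(29) = 29 − 1 = 28 = 2^2 · 7.
Divisors of 28: 1, 2, 4, 7, 14, 28.
Test each divisor d:
24^1 ≡ 24 (mod 29)
24^2 ≡ 25 (mod 29)
24^4 ≡ 16 (mod 29)
24^7 ≡ 1 (mod 29) ✓
Thus |⟨24⟩| = ord(24) = 7.
The index is φ(29) / ord(24) = 28 / 7 = 4.

4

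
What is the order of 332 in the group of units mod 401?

100

ord(332) | φ(401) = 401 − 1 = 400 = 2^4 · 5^2.
Divisors of 400: 1, 2, 4, 5, 8, 10, 16, 20, 25, 40, 50, 80, 100, 200, 400.
Test each divisor d:
332^1 ≡ 332 (mod 401)
332^2 ≡ 350 (mod 401)
332^4 ≡ 195 (mod 401)
332^5 ≡ 179 (mod 401)
332^8 ≡ 331 (mod 401)
332^10 ≡ 362 (mod 401)
332^16 ≡ 88 (mod 401)
332^20 ≡ 318 (mod 401)
332^25 ≡ 381 (mod 401)
332^40 ≡ 72 (mod 401)
332^50 ≡ 400 (mod 401)
332^80 ≡ 372 (mod 401)
332^100 ≡ 1 (mod 401) ✓
So ord_401(332) = 100.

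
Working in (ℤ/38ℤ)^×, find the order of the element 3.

18

The order of 3 must divide φ(38) = φ(2)·φ(19) = 1·18 = 18 = 2 · 3^2.
Divisors of 18: 1, 2, 3, 6, 9, 18.
Evaluate successive powers at the divisors of 18:
3^1 ≡ 3 (mod 38)
3^2 ≡ 9 (mod 38)
3^3 ≡ 27 (mod 38)
3^6 ≡ 7 (mod 38)
3^9 ≡ 37 (mod 38)
3^18 ≡ 1 (mod 38) ✓
The smallest such exponent is 18, so the order of 3 is 18.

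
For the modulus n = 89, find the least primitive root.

3

φ(89) = 89 − 1 = 88 = 2^3 · 11.
g is a primitive root iff g^(88/q) ≢ 1 (mod 89) for each prime q ∈ {2, 11}.
g = 2: 2^44 ≡ 1 — hits 1, so not a primitive root.
g = 3: 3^44 ≡ 88; 3^8 ≡ 64 — none is 1, so 3 is a primitive root.
Hence the least primitive root of 89 is 3.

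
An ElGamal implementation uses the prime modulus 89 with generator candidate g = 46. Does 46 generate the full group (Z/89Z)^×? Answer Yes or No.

φ(89) = 89 − 1 = 88 = 2^3 · 11.
46 is a primitive root mod 89 iff 46^(φ(89)/q) ≢ 1 for every prime q | φ(89), i.e. q ∈ {2, 11}.
46^44 ≡ 88 (mod 89)  [q = 2: ≢ 1 ✓]
46^8 ≡ 67 (mod 89)  [q = 11: ≢ 1 ✓]
None equal 1, so ord_89(46) = 88: 46 is a primitive root.

Yes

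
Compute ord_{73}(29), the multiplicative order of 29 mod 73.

72

The order of 29 must divide φ(73) = 73 − 1 = 72 = 2^3 · 3^2.
Divisors of 72: 1, 2, 3, 4, 6, 8, 9, 12, 18, 24, 36, 72.
Compute 29^d (mod 73) for the divisors d until we hit 1:
29^1 ≡ 29 (mod 73)
29^2 ≡ 38 (mod 73)
29^3 ≡ 7 (mod 73)
29^4 ≡ 57 (mod 73)
29^6 ≡ 49 (mod 73)
29^8 ≡ 37 (mod 73)
29^9 ≡ 51 (mod 73)
29^12 ≡ 65 (mod 73)
29^18 ≡ 46 (mod 73)
29^24 ≡ 64 (mod 73)
29^36 ≡ 72 (mod 73)
29^72 ≡ 1 (mod 73) ✓
Hence ord(29) = 72.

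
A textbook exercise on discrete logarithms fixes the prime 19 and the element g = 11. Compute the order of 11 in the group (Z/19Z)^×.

ord(11) | φ(19) = 19 − 1 = 18 = 2 · 3^2.
Divisors of 18: 1, 2, 3, 6, 9, 18.
Check 11^d mod 19 for each divisor in increasing order:
11^1 ≡ 11
11^2 ≡ 7
11^3 ≡ 1
Hence ord(11) = 3.

3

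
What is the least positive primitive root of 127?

φ(127) = 127 − 1 = 126 = 2 · 3^2 · 7.
g is a primitive root iff g^(126/q) ≢ 1 (mod 127) for each prime q ∈ {2, 3, 7}.
g = 2: 2^63 ≡ 1 — hits 1, so not a primitive root.
g = 3: 3^63 ≡ 126; 3^42 ≡ 107; 3^18 ≡ 4 — none is 1, so 3 is a primitive root.
So 3 is the smallest generator of (Z/127Z)^×.

3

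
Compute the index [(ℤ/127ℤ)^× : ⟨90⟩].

Since 90 ∈ (Z/127Z)^×, its order divides φ(127) = 127 − 1 = 126 = 2 · 3^2 · 7.
Divisors of 126: 1, 2, 3, 6, 7, 9, 14, 18, 21, 42, 63, 126.
Evaluate successive powers at the divisors of 126:
90^1 ≡ 90 (mod 127)
90^2 ≡ 99 (mod 127)
90^3 ≡ 20 (mod 127)
90^6 ≡ 19 (mod 127)
90^7 ≡ 59 (mod 127)
90^9 ≡ 126 (mod 127)
90^14 ≡ 52 (mod 127)
90^18 ≡ 1 (mod 127) ✓
So ord_127(90) = 18, hence |⟨90⟩| = 18.
[(Z/127Z)^× : ⟨90⟩] = 126/18 = 7.

7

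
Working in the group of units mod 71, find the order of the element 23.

14

ord(23) | φ(71) = 71 − 1 = 70 = 2 · 5 · 7.
Divisors of 70: 1, 2, 5, 7, 10, 14, 35, 70.
Evaluate successive powers at the divisors of 70:
23^1 ≡ 23 (mod 71)
23^2 ≡ 32 (mod 71)
23^5 ≡ 51 (mod 71)
23^7 ≡ 70 (mod 71)
23^10 ≡ 45 (mod 71)
23^14 ≡ 1 (mod 71) ✓
Hence ord(23) = 14.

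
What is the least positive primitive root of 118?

11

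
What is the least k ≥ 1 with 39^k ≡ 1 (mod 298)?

37

The order of 39 must divide φ(298) = φ(2)·φ(149) = 1·148 = 148 = 2^2 · 37.
Divisors of 148: 1, 2, 4, 37, 74, 148.
Check 39^d mod 298 for each divisor in increasing order:
39^1 ≡ 39
39^2 ≡ 31
39^4 ≡ 67
39^37 ≡ 1
Therefore the multiplicative order of 39 modulo 298 is 37.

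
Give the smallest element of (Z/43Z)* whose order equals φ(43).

3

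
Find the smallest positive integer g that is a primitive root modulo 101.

φ(101) = 101 − 1 = 100 = 2^2 · 5^2.
Test candidates g = 2, 3, … against the prime factors q ∈ {2, 5} of φ(101): g is a generator iff g^(100/q) ≢ 1 for every such q.
g = 2: 2^50 ≡ 100; 2^20 ≡ 95 — none is 1, so 2 is a primitive root.
So 2 is the smallest generator of (Z/101Z)^×.

2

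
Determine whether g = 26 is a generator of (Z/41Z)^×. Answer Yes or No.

φ(41) = 41 − 1 = 40 = 2^3 · 5.
26 is a primitive root mod 41 iff 26^(φ(41)/q) ≢ 1 for every prime q | φ(41), i.e. q ∈ {2, 5}.
26^20 ≡ 40 (mod 41)  [q = 2: ≢ 1 ✓]
26^8 ≡ 18 (mod 41)  [q = 5: ≢ 1 ✓]
None equal 1, so ord_41(26) = 40: 26 is a primitive root.

Yes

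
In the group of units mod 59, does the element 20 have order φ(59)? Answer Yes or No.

No

φ(59) = 59 − 1 = 58 = 2 · 29.
An element g generates (Z/59Z)^× iff g^(58/q) ≢ 1 (mod 59) for each prime q ∈ {2, 29}.
20^29 ≡ 1 (mod 59)  [q = 2: ≡ 1 ✗]
20^2 ≡ 46 (mod 59)  [q = 29: ≢ 1 ✓]
20^29 ≡ 1 shows ord(20) | 29, strictly less than φ(59); not a primitive root.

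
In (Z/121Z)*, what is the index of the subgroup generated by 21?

5

Since 21 ∈ (Z/121Z)^×, its order divides φ(121) = φ(11^2) = 11·(11−1) = 110 = 2 · 5 · 11.
Divisors of 110: 1, 2, 5, 10, 11, 22, 55, 110.
Compute 21^d (mod 121) for the divisors d until we hit 1:
21^1 ≡ 21 (mod 121)
21^2 ≡ 78 (mod 121)
21^5 ≡ 109 (mod 121)
21^10 ≡ 23 (mod 121)
21^11 ≡ 120 (mod 121)
21^22 ≡ 1 (mod 121) ✓
The order of 21 is 22, so the subgroup it generates has 22 elements.
Index = |(Z/121Z)^×| / |⟨21⟩| = 110 / 22 = 5.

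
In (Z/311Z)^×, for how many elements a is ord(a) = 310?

φ(311) = 311 − 1 = 310 = 2 · 5 · 31.
Since (Z/311Z)^× is cyclic of order 310, the number of elements of order d is φ(d) when d | 310 and 0 otherwise.
310 = 2 · 5 · 31 divides 310, and φ(310) = 120.

120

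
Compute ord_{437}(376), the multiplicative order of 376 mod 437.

198

The order of 376 must divide φ(437) = φ(19·23) = (19−1)·(23−1) = 18·22 = 396 = 2^2 · 3^2 · 11.
Divisors of 396: 1, 2, 3, 4, 6, 9, 11, 12, 18, 22, 33, 36, 44, 66, 99, 132, 198, 396.
Test each divisor d:
376^1 ≡ 376
376^2 ≡ 225
376^3 ≡ 259
376^4 ≡ 370
376^6 ≡ 220
376^9 ≡ 170
376^11 ≡ 231
376^12 ≡ 330
376^18 ≡ 58
376^22 ≡ 47
376^33 ≡ 369
376^36 ≡ 305
376^44 ≡ 24
376^66 ≡ 254
376^99 ≡ 208
376^132 ≡ 277
376^198 ≡ 1
The smallest such exponent is 198, so the order of 376 is 198.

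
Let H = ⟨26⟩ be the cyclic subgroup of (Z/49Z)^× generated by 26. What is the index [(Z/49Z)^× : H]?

1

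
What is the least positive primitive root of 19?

φ(19) = 19 − 1 = 18 = 2 · 3^2.
Test candidates g = 2, 3, … against the prime factors q ∈ {2, 3} of φ(19): g is a generator iff g^(18/q) ≢ 1 for every such q.
g = 2: 2^9 ≡ 18; 2^6 ≡ 7 — none is 1, so 2 is a primitive root.
So 2 is the smallest generator of (Z/19Z)^×.

2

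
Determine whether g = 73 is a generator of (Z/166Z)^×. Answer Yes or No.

φ(166) = φ(2)·φ(83) = 1·82 = 82 = 2 · 41.
It suffices to check that the order of 73 is not a proper divisor of 82: compute 73^(82/q) for q ∈ {2, 41}.
73^41 ≡ 165 (mod 166)  [q = 2: ≢ 1 ✓]
73^2 ≡ 17 (mod 166)  [q = 41: ≢ 1 ✓]
All checks pass, so 73 has order 82 and is a primitive root modulo 166.

Yes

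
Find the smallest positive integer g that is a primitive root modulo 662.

φ(662) = φ(2)·φ(331) = 1·330 = 330 = 2 · 3 · 5 · 11.
Test candidates g = 2, 3, … against the prime factors q ∈ {2, 3, 5, 11} of φ(662): g is a generator iff g^(330/q) ≢ 1 for every such q.
g = 2: gcd(2, 662) = 2 > 1, not a unit — skip.
g = 3: 3^165 ≡ 661; 3^110 ≡ 299; 3^66 ≡ 395; 3^30 ≡ 601 — none is 1, so 3 is a primitive root.
Hence the least primitive root of 662 is 3.

3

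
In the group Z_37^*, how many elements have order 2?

φ(37) = 37 − 1 = 36 = 2^2 · 3^2.
In a cyclic group of order 36, there are φ(d) elements of order d for each divisor d of 36, and zero for non-divisors.
2 | 36, and φ(2) = 2 − 1 = 1.

1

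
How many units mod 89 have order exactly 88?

40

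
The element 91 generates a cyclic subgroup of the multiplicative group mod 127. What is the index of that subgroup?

The order of 91 must divide φ(127) = 127 − 1 = 126 = 2 · 3^2 · 7.
Divisors of 126: 1, 2, 3, 6, 7, 9, 14, 18, 21, 42, 63, 126.
Compute 91^d (mod 127) for the divisors d until we hit 1:
91^1 ≡ 91 (mod 127)
91^2 ≡ 26 (mod 127)
91^3 ≡ 80 (mod 127)
91^6 ≡ 50 (mod 127)
91^7 ≡ 105 (mod 127)
91^9 ≡ 63 (mod 127)
91^14 ≡ 103 (mod 127)
91^18 ≡ 32 (mod 127)
91^21 ≡ 20 (mod 127)
91^42 ≡ 19 (mod 127)
91^63 ≡ 126 (mod 127)
91^126 ≡ 1 (mod 127) ✓
Thus |⟨91⟩| = ord(91) = 126.
The index is φ(127) / ord(91) = 126 / 126 = 1.

1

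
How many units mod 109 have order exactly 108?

36

φ(109) = 109 − 1 = 108 = 2^2 · 3^3.
(Z/109Z)^× is cyclic (|G| = 108); a cyclic group of order m has exactly φ(d) elements of each order d | m, and none otherwise.
108 = 2^2 · 3^3 divides 108, and φ(108) = 36.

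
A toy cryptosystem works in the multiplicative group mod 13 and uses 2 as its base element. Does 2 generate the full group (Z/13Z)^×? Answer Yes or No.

Yes

φ(13) = 13 − 1 = 12 = 2^2 · 3.
Test 2^(12/q) mod 13 for each prime factor q of 12:
2^6 ≡ 12 (mod 13)  [q = 2: ≢ 1 ✓]
2^4 ≡ 3 (mod 13)  [q = 3: ≢ 1 ✓]
Every test exponent gives a nontrivial residue, hence 2 generates the full group.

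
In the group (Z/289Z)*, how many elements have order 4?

2

φ(289) = φ(17^2) = 17·(17−1) = 272 = 2^4 · 17.
(Z/289Z)^× is cyclic (|G| = 272); a cyclic group of order m has exactly φ(d) elements of each order d | m, and none otherwise.
4 = 2^2 divides 272, and φ(4) = 2.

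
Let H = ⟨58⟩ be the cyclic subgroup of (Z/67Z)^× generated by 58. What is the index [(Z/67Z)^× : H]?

3

The order of 58 must divide φ(67) = 67 − 1 = 66 = 2 · 3 · 11.
Divisors of 66: 1, 2, 3, 6, 11, 22, 33, 66.
Test each divisor d:
58^1 ≡ 58 (mod 67)
58^2 ≡ 14 (mod 67)
58^3 ≡ 8 (mod 67)
58^6 ≡ 64 (mod 67)
58^11 ≡ 66 (mod 67)
58^22 ≡ 1 (mod 67) ✓
So ord_67(58) = 22, hence |⟨58⟩| = 22.
Index = |(Z/67Z)^×| / |⟨58⟩| = 66 / 22 = 3.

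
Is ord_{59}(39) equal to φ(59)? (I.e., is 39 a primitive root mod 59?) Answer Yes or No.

φ(59) = 59 − 1 = 58 = 2 · 29.
Test 39^(58/q) mod 59 for each prime factor q of 58:
39^29 ≡ 58 (mod 59)  [q = 2: ≢ 1 ✓]
39^2 ≡ 46 (mod 59)  [q = 29: ≢ 1 ✓]
None equal 1, so ord_59(39) = 58: 39 is a primitive root.

Yes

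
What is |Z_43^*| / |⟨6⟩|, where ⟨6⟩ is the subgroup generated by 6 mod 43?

14

Since 6 ∈ (Z/43Z)^×, its order divides φ(43) = 43 − 1 = 42 = 2 · 3 · 7.
Divisors of 42: 1, 2, 3, 6, 7, 14, 21, 42.
Compute 6^d (mod 43) for the divisors d until we hit 1:
6^1 ≡ 6 (mod 43)
6^2 ≡ 36 (mod 43)
6^3 ≡ 1 (mod 43) ✓
The order of 6 is 3, so the subgroup it generates has 3 elements.
[(Z/43Z)^× : ⟨6⟩] = 42/3 = 14.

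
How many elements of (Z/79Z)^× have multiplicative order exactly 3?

2

φ(79) = 79 − 1 = 78 = 2 · 3 · 13.
In a cyclic group of order 78, there are φ(d) elements of order d for each divisor d of 78, and zero for non-divisors.
3 | 78, and φ(3) = 3 − 1 = 2.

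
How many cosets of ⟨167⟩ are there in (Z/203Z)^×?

12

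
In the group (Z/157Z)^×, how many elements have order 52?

φ(157) = 157 − 1 = 156 = 2^2 · 3 · 13.
(Z/157Z)^× is cyclic (|G| = 156); a cyclic group of order m has exactly φ(d) elements of each order d | m, and none otherwise.
52 = 2^2 · 13 divides 156, and φ(52) = 24.

24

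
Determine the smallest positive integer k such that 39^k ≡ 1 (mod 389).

388

The order of 39 must divide φ(389) = 389 − 1 = 388 = 2^2 · 97.
Divisors of 388: 1, 2, 4, 97, 194, 388.
Compute 39^d (mod 389) for the divisors d until we hit 1:
39^1 ≡ 39 (mod 389)
39^2 ≡ 354 (mod 389)
39^4 ≡ 58 (mod 389)
39^97 ≡ 274 (mod 389)
39^194 ≡ 388 (mod 389)
39^388 ≡ 1 (mod 389) ✓
Hence ord(39) = 388.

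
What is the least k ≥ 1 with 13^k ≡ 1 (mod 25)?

20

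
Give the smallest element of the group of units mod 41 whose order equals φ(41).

φ(41) = 41 − 1 = 40 = 2^3 · 5.
Test candidates g = 2, 3, … against the prime factors q ∈ {2, 5} of φ(41): g is a generator iff g^(40/q) ≢ 1 for every such q.
g = 2: 2^20 ≡ 1 — hits 1, so not a primitive root.
g = 3: 3^20 ≡ 40; 3^8 ≡ 1 — hits 1, so not a primitive root.
g = 4: 4^20 ≡ 1 — hits 1, so not a primitive root.
g = 5: 5^20 ≡ 1 — hits 1, so not a primitive root.
g = 6: 6^20 ≡ 40; 6^8 ≡ 10 — none is 1, so 6 is a primitive root.
So 6 is the smallest generator of (Z/41Z)^×.

6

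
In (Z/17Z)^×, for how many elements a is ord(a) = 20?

φ(17) = 17 − 1 = 16 = 2^4.
(Z/17Z)^× is cyclic (|G| = 16); a cyclic group of order m has exactly φ(d) elements of each order d | m, and none otherwise.
Here 16 is not a multiple of 20, so there are no elements of order 20.

0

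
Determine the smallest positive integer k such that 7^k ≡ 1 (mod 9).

The order of 7 must divide φ(9) = φ(3^2) = 3·(3−1) = 6 = 2 · 3.
Divisors of 6: 1, 2, 3, 6.
Compute 7^d (mod 9) for the divisors d until we hit 1:
7^1 ≡ 7
7^2 ≡ 4
7^3 ≡ 1
So ord_9(7) = 3.

3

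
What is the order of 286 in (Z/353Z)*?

By Lagrange's theorem, ord_353(286) divides φ(353) = 353 − 1 = 352 = 2^5 · 11.
Divisors of 352: 1, 2, 4, 8, 11, 16, 22, 32, 44, 88, 176, 352.
Test each divisor d:
286^1 ≡ 286 (mod 353)
286^2 ≡ 253 (mod 353)
286^4 ≡ 116 (mod 353)
286^8 ≡ 42 (mod 353)
286^11 ≡ 59 (mod 353)
286^16 ≡ 352 (mod 353)
286^22 ≡ 304 (mod 353)
286^32 ≡ 1 (mod 353) ✓
So ord_353(286) = 32.

32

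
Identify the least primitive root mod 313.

10

φ(313) = 313 − 1 = 312 = 2^3 · 3 · 13.
g is a primitive root iff g^(312/q) ≢ 1 (mod 313) for each prime q ∈ {2, 3, 13}.
g = 2: 2^156 ≡ 1 — hits 1, so not a primitive root.
g = 3: 3^156 ≡ 1 — hits 1, so not a primitive root.
g = 4: 4^156 ≡ 1 — hits 1, so not a primitive root.
g = 5: 5^156 ≡ 312; 5^104 ≡ 1 — hits 1, so not a primitive root.
g = 6: 6^156 ≡ 1 — hits 1, so not a primitive root.
g = 7: 7^156 ≡ 312; 7^104 ≡ 1 — hits 1, so not a primitive root.
g = 8: 8^156 ≡ 1 — hits 1, so not a primitive root.
g = 9: 9^156 ≡ 1 — hits 1, so not a primitive root.
g = 10: 10^156 ≡ 312; 10^104 ≡ 214; 10^24 ≡ 103 — none is 1, so 10 is a primitive root.
So 10 is the smallest generator of (Z/313Z)^×.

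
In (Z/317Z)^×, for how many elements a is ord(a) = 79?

78

φ(317) = 317 − 1 = 316 = 2^2 · 79.
(Z/317Z)^× is cyclic (|G| = 316); a cyclic group of order m has exactly φ(d) elements of each order d | m, and none otherwise.
79 | 316, and φ(79) = 79 − 1 = 78.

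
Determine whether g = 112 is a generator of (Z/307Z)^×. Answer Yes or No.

φ(307) = 307 − 1 = 306 = 2 · 3^2 · 17.
112 is a primitive root mod 307 iff 112^(φ(307)/q) ≢ 1 for every prime q | φ(307), i.e. q ∈ {2, 3, 17}.
112^153 ≡ 1 (mod 307)  [q = 2: ≡ 1 ✗]
112^102 ≡ 17 (mod 307)  [q = 3: ≢ 1 ✓]
112^18 ≡ 216 (mod 307)  [q = 17: ≢ 1 ✓]
112^153 ≡ 1 shows ord(112) | 153, strictly less than φ(307); not a primitive root.

No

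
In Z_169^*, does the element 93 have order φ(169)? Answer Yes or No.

Yes

φ(169) = φ(13^2) = 13·(13−1) = 156 = 2^2 · 3 · 13.
93 is a primitive root mod 169 iff 93^(φ(169)/q) ≢ 1 for every prime q | φ(169), i.e. q ∈ {2, 3, 13}.
93^78 ≡ 168 (mod 169)  [q = 2: ≢ 1 ✓]
93^52 ≡ 146 (mod 169)  [q = 3: ≢ 1 ✓]
93^12 ≡ 79 (mod 169)  [q = 13: ≢ 1 ✓]
Every test exponent gives a nontrivial residue, hence 93 generates the full group.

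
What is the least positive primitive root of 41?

φ(41) = 41 − 1 = 40 = 2^3 · 5.
g is a primitive root iff g^(40/q) ≢ 1 (mod 41) for each prime q ∈ {2, 5}.
g = 2: 2^20 ≡ 1 — hits 1, so not a primitive root.
g = 3: 3^20 ≡ 40; 3^8 ≡ 1 — hits 1, so not a primitive root.
g = 4: 4^20 ≡ 1 — hits 1, so not a primitive root.
g = 5: 5^20 ≡ 1 — hits 1, so not a primitive root.
g = 6: 6^20 ≡ 40; 6^8 ≡ 10 — none is 1, so 6 is a primitive root.
Hence the least primitive root of 41 is 6.

6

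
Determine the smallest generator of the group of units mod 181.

φ(181) = 181 − 1 = 180 = 2^2 · 3^2 · 5.
Test candidates g = 2, 3, … against the prime factors q ∈ {2, 3, 5} of φ(181): g is a generator iff g^(180/q) ≢ 1 for every such q.
g = 2: 2^90 ≡ 180; 2^60 ≡ 48; 2^36 ≡ 59 — none is 1, so 2 is a primitive root.
Hence the least primitive root of 181 is 2.

2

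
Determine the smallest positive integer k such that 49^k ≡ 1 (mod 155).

By Lagrange's theorem, ord_155(49) divides φ(155) = φ(5·31) = (5−1)·(31−1) = 4·30 = 120 = 2^3 · 3 · 5.
Divisors of 120: 1, 2, 3, 4, 5, 6, 8, 10, 12, 15, 20, 24, 30, 40, 60, 120.
Test each divisor d:
49^1 ≡ 49
49^2 ≡ 76
49^3 ≡ 4
49^4 ≡ 41
49^5 ≡ 149
49^6 ≡ 16
49^8 ≡ 131
49^10 ≡ 36
49^12 ≡ 101
49^15 ≡ 94
49^20 ≡ 56
49^24 ≡ 126
49^30 ≡ 1
So ord_155(49) = 30.

30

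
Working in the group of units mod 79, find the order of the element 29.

78

By Lagrange's theorem, ord_79(29) divides φ(79) = 79 − 1 = 78 = 2 · 3 · 13.
Divisors of 78: 1, 2, 3, 6, 13, 26, 39, 78.
Evaluate successive powers at the divisors of 78:
29^1 ≡ 29 (mod 79)
29^2 ≡ 51 (mod 79)
29^3 ≡ 57 (mod 79)
29^6 ≡ 10 (mod 79)
29^13 ≡ 56 (mod 79)
29^26 ≡ 55 (mod 79)
29^39 ≡ 78 (mod 79)
29^78 ≡ 1 (mod 79) ✓
Hence ord(29) = 78.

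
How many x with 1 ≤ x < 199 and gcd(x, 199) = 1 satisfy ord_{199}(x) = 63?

0

φ(199) = 199 − 1 = 198 = 2 · 3^2 · 11.
(Z/199Z)^× is cyclic (|G| = 198); a cyclic group of order m has exactly φ(d) elements of each order d | m, and none otherwise.
Since 63 ∤ 198, the count is 0.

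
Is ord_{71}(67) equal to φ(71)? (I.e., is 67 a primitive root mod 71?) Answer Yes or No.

φ(71) = 71 − 1 = 70 = 2 · 5 · 7.
An element g generates (Z/71Z)^× iff g^(70/q) ≢ 1 (mod 71) for each prime q ∈ {2, 5, 7}.
67^35 ≡ 70 (mod 71)  [q = 2: ≢ 1 ✓]
67^14 ≡ 5 (mod 71)  [q = 5: ≢ 1 ✓]
67^10 ≡ 48 (mod 71)  [q = 7: ≢ 1 ✓]
None equal 1, so ord_71(67) = 70: 67 is a primitive root.

Yes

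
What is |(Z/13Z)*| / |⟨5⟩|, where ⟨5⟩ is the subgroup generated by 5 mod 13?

3

The order of 5 must divide φ(13) = 13 − 1 = 12 = 2^2 · 3.
Divisors of 12: 1, 2, 3, 4, 6, 12.
Test each divisor d:
5^1 ≡ 5 (mod 13)
5^2 ≡ 12 (mod 13)
5^3 ≡ 8 (mod 13)
5^4 ≡ 1 (mod 13) ✓
So ord_13(5) = 4, hence |⟨5⟩| = 4.
The index is φ(13) / ord(5) = 12 / 4 = 3.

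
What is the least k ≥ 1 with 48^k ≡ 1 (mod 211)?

210

Since 48 ∈ (Z/211Z)^×, its order divides φ(211) = 211 − 1 = 210 = 2 · 3 · 5 · 7.
Divisors of 210: 1, 2, 3, 5, 6, 7, 10, 14, 15, 21, 30, 35, 42, 70, 105, 210.
Evaluate successive powers at the divisors of 210:
48^1 ≡ 48
48^2 ≡ 194
48^3 ≡ 28
48^5 ≡ 157
48^6 ≡ 151
48^7 ≡ 74
48^10 ≡ 173
48^14 ≡ 201
48^15 ≡ 153
48^21 ≡ 104
48^30 ≡ 199
48^35 ≡ 15
48^42 ≡ 55
48^70 ≡ 14
48^105 ≡ 210
48^210 ≡ 1
Hence ord(48) = 210.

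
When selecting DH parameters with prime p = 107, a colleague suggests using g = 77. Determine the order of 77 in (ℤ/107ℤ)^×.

ord(77) | φ(107) = 107 − 1 = 106 = 2 · 53.
Divisors of 106: 1, 2, 53, 106.
Check 77^d mod 107 for each divisor in increasing order:
77^1 ≡ 77 (mod 107)
77^2 ≡ 44 (mod 107)
77^53 ≡ 106 (mod 107)
77^106 ≡ 1 (mod 107) ✓
Therefore the multiplicative order of 77 modulo 107 is 106.

106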